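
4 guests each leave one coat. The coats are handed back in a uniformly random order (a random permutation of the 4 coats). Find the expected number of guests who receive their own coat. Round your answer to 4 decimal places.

1.0000

Let Xᵢ = 1 if person i gets their own coat. For each i, P(Xᵢ=1) = 1/4.
By linearity of expectation, E[X₁+…+X_4] = 4·(1/4) = 1.
≈ 1.0000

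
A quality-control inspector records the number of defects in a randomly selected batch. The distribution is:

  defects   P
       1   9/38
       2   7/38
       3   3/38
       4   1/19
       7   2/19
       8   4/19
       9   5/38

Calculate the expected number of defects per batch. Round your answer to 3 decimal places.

E[X] = (9/38)·1 + (7/38)·2 + (3/38)·3 + (1/19)·4 + (2/19)·7 + (4/19)·8 + (5/38)·9
     = 177/38 ≈ 4.658

4.658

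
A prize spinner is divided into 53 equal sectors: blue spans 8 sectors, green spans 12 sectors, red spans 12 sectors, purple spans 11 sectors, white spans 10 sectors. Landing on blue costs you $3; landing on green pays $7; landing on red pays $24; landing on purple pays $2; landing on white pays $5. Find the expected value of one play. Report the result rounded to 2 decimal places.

E[payout] = (8/53)·(-3) + (12/53)·7 + (12/53)·24 + (11/53)·2 + (10/53)·5 = 420/53
≈ $7.92

$7.92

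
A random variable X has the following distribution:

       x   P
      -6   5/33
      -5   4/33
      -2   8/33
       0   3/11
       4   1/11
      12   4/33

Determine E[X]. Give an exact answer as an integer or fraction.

-2/11

E[X] = (5/33)·(-6) + (4/33)·(-5) + (8/33)·(-2) + (3/11)·0 + (1/11)·4 + (4/33)·12
     = -2/11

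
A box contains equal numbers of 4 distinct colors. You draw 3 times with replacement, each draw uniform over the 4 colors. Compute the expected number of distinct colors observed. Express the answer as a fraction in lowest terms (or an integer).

Let Xⱼ=1 if type j appears at least once. P(Xⱼ=1) = 1 − ((4−1)/4)^3 = 37/64.
E[#distinct] = 4·37/64 = 37/16.

37/16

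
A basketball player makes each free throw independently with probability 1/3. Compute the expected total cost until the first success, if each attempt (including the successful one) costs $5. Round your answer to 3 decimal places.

E[#attempts] = 1/p = 3; E[cost] = 5·3 = 15.
≈ 15.000

$15.000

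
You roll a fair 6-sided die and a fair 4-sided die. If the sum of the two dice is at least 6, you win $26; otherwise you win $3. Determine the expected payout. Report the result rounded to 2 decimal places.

E[payout] = (5/12)·3 + (7/12)·26 = 197/12
≈ $16.42

$16.42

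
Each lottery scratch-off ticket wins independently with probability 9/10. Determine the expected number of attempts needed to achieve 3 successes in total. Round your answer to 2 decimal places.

By linearity (sum of 3 independent geometric waits), E[trials] = 3/p = 3/(9/10) = 10/3.
≈ 3.33

3.33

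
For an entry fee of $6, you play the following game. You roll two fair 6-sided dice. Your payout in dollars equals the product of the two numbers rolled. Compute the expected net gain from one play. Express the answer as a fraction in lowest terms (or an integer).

Distribution of the product of the two numbers rolled: 1 w.p. 1/36, 2 w.p. 1/18, 3 w.p. 1/18, 4 w.p. 1/12, 5 w.p. 1/18, 6 w.p. 1/9, …
E[payout] = (1/36)·1 + (1/18)·2 + (1/18)·3 + (1/12)·4 + (1/18)·5 + (1/9)·6 + (1/18)·8 + (1/36)·9 + (1/18)·10 + (1/9)·12 + (1/18)·15 + (1/36)·16 + (1/18)·18 + (1/18)·20 + (1/18)·24 + (1/36)·25 + (1/18)·30 + (1/36)·36 = 49/4
Expected profit = 49/4 − 6 = 25/4

25/4 dollars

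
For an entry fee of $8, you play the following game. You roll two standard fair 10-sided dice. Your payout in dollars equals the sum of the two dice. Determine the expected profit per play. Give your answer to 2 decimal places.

Distribution of the sum of the two dice: 2 w.p. 1/100, 3 w.p. 1/50, 4 w.p. 3/100, 5 w.p. 1/25, 6 w.p. 1/20, 7 w.p. 3/50, …
E[payout] = (1/100)·2 + (1/50)·3 + (3/100)·4 + (1/25)·5 + (1/20)·6 + (3/50)·7 + (7/100)·8 + (2/25)·9 + (9/100)·10 + (1/10)·11 + (9/100)·12 + (2/25)·13 + (7/100)·14 + (3/50)·15 + (1/20)·16 + (1/25)·17 + (3/100)·18 + (1/50)·19 + (1/100)·20 = 11
Expected profit = 11 − 8 = 3 ≈ $3.00

$3.00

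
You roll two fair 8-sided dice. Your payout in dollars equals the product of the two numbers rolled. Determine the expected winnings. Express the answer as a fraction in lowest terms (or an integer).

81/4 dollars

Distribution of the product of the two numbers rolled: 1 w.p. 1/64, 2 w.p. 1/32, 3 w.p. 1/32, 4 w.p. 3/64, 5 w.p. 1/32, 6 w.p. 1/16, …
E[payout] = (1/64)·1 + (1/32)·2 + (1/32)·3 + (3/64)·4 + (1/32)·5 + (1/16)·6 + (1/32)·7 + (1/16)·8 + (1/64)·9 + (1/32)·10 + (1/16)·12 + (1/32)·14 + (1/32)·15 + (3/64)·16 + (1/32)·18 + (1/32)·20 + (1/32)·21 + (1/16)·24 + (1/64)·25 + (1/32)·28 + (1/32)·30 + (1/32)·32 + (1/32)·35 + (1/64)·36 + (1/32)·40 + (1/32)·42 + (1/32)·48 + (1/64)·49 + (1/32)·56 + (1/64)·64 = 81/4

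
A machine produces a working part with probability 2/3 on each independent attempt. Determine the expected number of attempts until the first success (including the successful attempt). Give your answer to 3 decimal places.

1.500

For a geometric distribution, E[trials] = 1/p = 1/(2/3) = 3/2.
≈ 1.500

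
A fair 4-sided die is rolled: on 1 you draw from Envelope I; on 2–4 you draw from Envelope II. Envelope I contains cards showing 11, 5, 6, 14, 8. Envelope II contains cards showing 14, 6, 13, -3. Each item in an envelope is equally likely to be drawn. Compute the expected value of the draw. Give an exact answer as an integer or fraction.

313/40

E[X | Envelope I] = (11 + 5 + 6 + 14 + 8)/5 = 44/5
E[X | Envelope II] = (14 + 6 + 13 − 3)/4 = 15/2
E[X] = (1/4)·44/5 + (3/4)·15/2 = 313/40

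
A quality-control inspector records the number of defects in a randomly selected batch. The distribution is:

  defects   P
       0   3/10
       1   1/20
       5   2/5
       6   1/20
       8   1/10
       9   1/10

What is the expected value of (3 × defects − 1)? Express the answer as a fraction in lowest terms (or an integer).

223/20

E[3x-1] = (3/10)·(-1) + (1/20)·2 + (2/5)·14 + (1/20)·17 + (1/10)·23 + (1/10)·26
     = 223/20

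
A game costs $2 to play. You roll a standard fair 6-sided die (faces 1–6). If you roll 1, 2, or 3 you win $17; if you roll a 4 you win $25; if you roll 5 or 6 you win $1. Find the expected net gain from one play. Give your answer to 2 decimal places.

$11.00

E[payout] = (1/3)·1 + (1/2)·17 + (1/6)·25 = 13
Expected profit = 13 − 2 = 11 ≈ $11.00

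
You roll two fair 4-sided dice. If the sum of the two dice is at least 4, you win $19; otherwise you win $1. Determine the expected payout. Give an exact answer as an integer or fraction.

125/8 dollars

E[payout] = (3/16)·1 + (13/16)·19 = 125/8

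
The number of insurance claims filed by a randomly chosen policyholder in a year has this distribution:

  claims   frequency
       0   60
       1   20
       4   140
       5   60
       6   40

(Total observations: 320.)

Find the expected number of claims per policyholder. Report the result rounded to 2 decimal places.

Total = 320, so P(claims=0) = 60/320, etc.
E[X] = (3/16)·0 + (1/16)·1 + (7/16)·4 + (3/16)·5 + (1/8)·6
     = 7/2 ≈ 3.50

3.50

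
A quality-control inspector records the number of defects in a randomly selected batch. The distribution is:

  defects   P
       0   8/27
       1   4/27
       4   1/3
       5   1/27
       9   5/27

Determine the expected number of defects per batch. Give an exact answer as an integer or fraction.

10/3

E[X] = (8/27)·0 + (4/27)·1 + (1/3)·4 + (1/27)·5 + (5/27)·9
     = 10/3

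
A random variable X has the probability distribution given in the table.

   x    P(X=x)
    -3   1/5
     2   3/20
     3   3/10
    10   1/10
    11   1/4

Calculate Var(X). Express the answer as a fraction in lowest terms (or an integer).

E[X] = (1/5)·(-3) + (3/20)·2 + (3/10)·3 + (1/10)·10 + (1/4)·11 = 87/20
E[X²] = (1/5)·9 + (3/20)·4 + (3/10)·9 + (1/10)·100 + (1/4)·121 = 907/20
Var(X) = 907/20 − (87/20)² = 10571/400

10571/400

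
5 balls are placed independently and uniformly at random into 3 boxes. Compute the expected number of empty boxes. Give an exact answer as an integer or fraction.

32/81

Let Xⱼ=1 if box j is empty. P(Xⱼ=1) = ((3-1)/3)^5 = 32/243.
By linearity, E[#empty] = 3·32/243 = 32/81.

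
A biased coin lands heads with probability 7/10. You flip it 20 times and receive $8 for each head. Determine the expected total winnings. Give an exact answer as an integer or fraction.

$112

E[#heads] = 20·7/10 = 14 (linearity over flips).
E[winnings] = 8·14 = 112.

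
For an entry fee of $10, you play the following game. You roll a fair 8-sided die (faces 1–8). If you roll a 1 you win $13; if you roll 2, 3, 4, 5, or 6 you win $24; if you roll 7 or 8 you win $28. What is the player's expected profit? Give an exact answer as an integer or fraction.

E[payout] = (1/8)·13 + (5/8)·24 + (1/4)·28 = 189/8
Expected profit = 189/8 − 10 = 109/8

109/8 dollars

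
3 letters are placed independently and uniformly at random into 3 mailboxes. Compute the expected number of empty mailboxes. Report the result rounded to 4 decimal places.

Let Xⱼ=1 if mailbox j is empty. P(Xⱼ=1) = ((3-1)/3)^3 = 8/27.
By linearity, E[#empty] = 3·8/27 = 8/9.
≈ 0.8889

0.8889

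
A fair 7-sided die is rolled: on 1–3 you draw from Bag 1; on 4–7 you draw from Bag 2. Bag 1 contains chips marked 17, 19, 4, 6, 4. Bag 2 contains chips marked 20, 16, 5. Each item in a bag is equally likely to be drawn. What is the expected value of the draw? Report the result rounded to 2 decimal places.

E[X | Bag 1] = (17 + 19 + 4 + 6 + 4)/5 = 10
E[X | Bag 2] = (20 + 16 + 5)/3 = 41/3
E[X] = (3/7)·10 + (4/7)·41/3 = 254/21 ≈ 12.10

12.10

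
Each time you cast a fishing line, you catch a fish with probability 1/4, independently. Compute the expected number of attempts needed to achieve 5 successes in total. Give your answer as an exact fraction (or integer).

By linearity (sum of 5 independent geometric waits), E[trials] = 5/p = 5/(1/4) = 20.

20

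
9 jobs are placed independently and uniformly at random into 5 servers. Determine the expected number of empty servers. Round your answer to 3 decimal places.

0.671

Let Xⱼ=1 if server j is empty. P(Xⱼ=1) = ((5-1)/5)^9 = 262144/1953125.
By linearity, E[#empty] = 5·262144/1953125 = 262144/390625.
≈ 0.671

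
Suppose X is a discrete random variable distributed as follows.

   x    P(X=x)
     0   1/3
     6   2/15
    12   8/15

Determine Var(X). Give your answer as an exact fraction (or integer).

744/25

E[X] = (1/3)·0 + (2/15)·6 + (8/15)·12 = 36/5
E[X²] = (1/3)·0 + (2/15)·36 + (8/15)·144 = 408/5
Var(X) = 408/5 − (36/5)² = 744/25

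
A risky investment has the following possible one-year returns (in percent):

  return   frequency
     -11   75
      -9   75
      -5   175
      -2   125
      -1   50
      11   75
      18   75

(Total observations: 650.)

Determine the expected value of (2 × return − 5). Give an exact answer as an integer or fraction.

Total = 650, so P(return=-11) = 75/650, etc.
E[2x-5] = (3/26)·(-27) + (3/26)·(-23) + (7/26)·(-15) + (5/26)·(-9) + (1/13)·(-7) + (3/26)·17 + (3/26)·31
     = -85/13

-85/13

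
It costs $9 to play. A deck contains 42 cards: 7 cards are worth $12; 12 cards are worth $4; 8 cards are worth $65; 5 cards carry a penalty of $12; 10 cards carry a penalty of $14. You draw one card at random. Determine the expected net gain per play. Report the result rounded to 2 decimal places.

E[payout] = (7/42)·12 + (12/42)·4 + (8/42)·65 + (5/42)·(-12) + (10/42)·(-14) = 226/21
Expected profit = 226/21 − 9 = 37/21 ≈ $1.76

$1.76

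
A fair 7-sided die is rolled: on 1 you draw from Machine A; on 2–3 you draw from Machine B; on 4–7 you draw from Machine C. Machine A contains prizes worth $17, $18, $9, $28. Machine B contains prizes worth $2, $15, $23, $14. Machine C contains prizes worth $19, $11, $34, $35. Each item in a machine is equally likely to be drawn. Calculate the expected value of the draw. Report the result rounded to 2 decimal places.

$20.57

E[X | Machine A] = (17 + 18 + 9 + 28)/4 = 18
E[X | Machine B] = (2 + 15 + 23 + 14)/4 = 27/2
E[X | Machine C] = (19 + 11 + 34 + 35)/4 = 99/4
E[X] = (1/7)·18 + (2/7)·27/2 + (4/7)·99/4 = 144/7 ≈ 20.57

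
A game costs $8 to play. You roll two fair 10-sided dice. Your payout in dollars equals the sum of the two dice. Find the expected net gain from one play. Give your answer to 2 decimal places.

$3.00

Distribution of the sum of the two dice: 2 w.p. 1/100, 3 w.p. 1/50, 4 w.p. 3/100, 5 w.p. 1/25, 6 w.p. 1/20, 7 w.p. 3/50, …
E[payout] = (1/100)·2 + (1/50)·3 + (3/100)·4 + (1/25)·5 + (1/20)·6 + (3/50)·7 + (7/100)·8 + (2/25)·9 + (9/100)·10 + (1/10)·11 + (9/100)·12 + (2/25)·13 + (7/100)·14 + (3/50)·15 + (1/20)·16 + (1/25)·17 + (3/100)·18 + (1/50)·19 + (1/100)·20 = 11
Expected profit = 11 − 8 = 3 ≈ $3.00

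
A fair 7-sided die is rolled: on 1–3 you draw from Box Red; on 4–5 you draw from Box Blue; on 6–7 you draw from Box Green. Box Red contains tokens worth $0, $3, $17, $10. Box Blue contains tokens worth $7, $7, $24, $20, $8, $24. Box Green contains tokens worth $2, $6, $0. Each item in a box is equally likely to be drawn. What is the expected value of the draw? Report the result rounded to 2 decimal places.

$8.26

E[X | Box Red] = (0 + 3 + 17 + 10)/4 = 15/2
E[X | Box Blue] = (7 + 7 + 24 + 20 + 8 + 24)/6 = 15
E[X | Box Green] = (2 + 6 + 0)/3 = 8/3
E[X] = (3/7)·15/2 + (2/7)·15 + (2/7)·8/3 = 347/42 ≈ 8.26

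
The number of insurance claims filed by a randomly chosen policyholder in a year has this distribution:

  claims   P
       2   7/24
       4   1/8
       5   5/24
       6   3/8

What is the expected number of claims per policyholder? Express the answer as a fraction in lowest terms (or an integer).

E[X] = (7/24)·2 + (1/8)·4 + (5/24)·5 + (3/8)·6
     = 35/8

35/8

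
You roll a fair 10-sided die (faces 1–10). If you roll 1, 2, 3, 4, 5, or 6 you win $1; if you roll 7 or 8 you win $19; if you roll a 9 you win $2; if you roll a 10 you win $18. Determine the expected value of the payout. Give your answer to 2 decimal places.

$6.40

E[payout] = (3/5)·1 + (1/10)·2 + (1/10)·18 + (1/5)·19 = 32/5
≈ $6.40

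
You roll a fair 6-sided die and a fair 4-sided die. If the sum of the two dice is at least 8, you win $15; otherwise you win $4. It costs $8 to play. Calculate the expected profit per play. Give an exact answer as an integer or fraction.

E[payout] = (3/4)·4 + (1/4)·15 = 27/4
Expected profit = 27/4 − 8 = -5/4

-5/4 dollars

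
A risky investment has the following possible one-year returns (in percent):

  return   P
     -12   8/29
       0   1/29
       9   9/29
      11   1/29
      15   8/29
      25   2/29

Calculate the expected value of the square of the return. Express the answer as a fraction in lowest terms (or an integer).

E[X²] = (8/29)·144 + (1/29)·0 + (9/29)·81 + (1/29)·121 + (8/29)·225 + (2/29)·625
     = 5052/29

5052/29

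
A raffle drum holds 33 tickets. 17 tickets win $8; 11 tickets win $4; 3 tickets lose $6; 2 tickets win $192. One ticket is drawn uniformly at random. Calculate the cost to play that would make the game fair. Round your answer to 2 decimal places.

E[payout] = (17/33)·8 + (11/33)·4 + (3/33)·(-6) + (2/33)·192 = 182/11
Fair fee = E[payout] = 182/11 ≈ $16.55

$16.55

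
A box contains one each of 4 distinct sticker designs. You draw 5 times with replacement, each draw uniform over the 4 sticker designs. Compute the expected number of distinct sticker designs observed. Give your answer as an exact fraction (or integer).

781/256

Let Xⱼ=1 if type j appears at least once. P(Xⱼ=1) = 1 − ((4−1)/4)^5 = 781/1024.
E[#distinct] = 4·781/1024 = 781/256.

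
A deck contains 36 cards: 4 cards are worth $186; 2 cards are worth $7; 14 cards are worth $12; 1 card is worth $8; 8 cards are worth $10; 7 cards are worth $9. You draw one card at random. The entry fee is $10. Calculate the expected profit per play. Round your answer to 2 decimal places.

$19.92

E[payout] = (4/36)·186 + (2/36)·7 + (14/36)·12 + (1/36)·8 + (8/36)·10 + (7/36)·9 = 359/12
Expected profit = 359/12 − 10 = 239/12 ≈ $19.92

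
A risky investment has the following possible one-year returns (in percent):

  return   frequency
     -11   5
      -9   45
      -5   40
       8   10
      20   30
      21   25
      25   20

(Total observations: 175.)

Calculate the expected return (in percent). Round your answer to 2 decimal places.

Total = 175, so P(return=-11) = 5/175, etc.
E[X] = (1/35)·(-11) + (9/35)·(-9) + (8/35)·(-5) + (2/35)·8 + (6/35)·20 + (1/7)·21 + (4/35)·25
     = 209/35 ≈ 5.97

5.97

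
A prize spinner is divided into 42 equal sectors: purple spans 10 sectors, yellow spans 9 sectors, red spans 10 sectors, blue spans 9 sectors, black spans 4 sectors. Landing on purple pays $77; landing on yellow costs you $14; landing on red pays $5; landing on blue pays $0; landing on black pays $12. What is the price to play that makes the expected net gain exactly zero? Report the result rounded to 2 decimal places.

E[payout] = (10/42)·77 + (9/42)·(-14) + (10/42)·5 + (9/42)·0 + (4/42)·12 = 53/3
Fair fee = E[payout] = 53/3 ≈ $17.67

$17.67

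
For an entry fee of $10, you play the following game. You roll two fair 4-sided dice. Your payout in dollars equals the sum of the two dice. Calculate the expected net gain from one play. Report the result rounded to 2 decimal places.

Distribution of the sum of the two dice: 2 w.p. 1/16, 3 w.p. 1/8, 4 w.p. 3/16, 5 w.p. 1/4, 6 w.p. 3/16, 7 w.p. 1/8, …
E[payout] = (1/16)·2 + (1/8)·3 + (3/16)·4 + (1/4)·5 + (3/16)·6 + (1/8)·7 + (1/16)·8 = 5
Expected profit = 5 − 10 = -5 ≈ -$5.00

-$5.00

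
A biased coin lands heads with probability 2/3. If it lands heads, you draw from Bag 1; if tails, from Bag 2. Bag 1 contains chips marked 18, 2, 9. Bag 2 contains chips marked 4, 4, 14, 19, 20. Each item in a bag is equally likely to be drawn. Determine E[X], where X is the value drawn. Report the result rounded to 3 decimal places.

E[X | Bag 1] = (18 + 2 + 9)/3 = 29/3
E[X | Bag 2] = (4 + 4 + 14 + 19 + 20)/5 = 61/5
E[X] = (2/3)·29/3 + (1/3)·61/5 = 473/45 ≈ 10.511

10.511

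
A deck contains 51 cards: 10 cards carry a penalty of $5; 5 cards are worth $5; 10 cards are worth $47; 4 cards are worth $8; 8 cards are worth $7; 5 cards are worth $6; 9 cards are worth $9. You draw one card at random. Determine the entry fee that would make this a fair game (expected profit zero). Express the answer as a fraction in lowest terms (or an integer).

644/51 dollars

E[payout] = (10/51)·(-5) + (5/51)·5 + (10/51)·47 + (4/51)·8 + (8/51)·7 + (5/51)·6 + (9/51)·9 = 644/51
Fair fee = E[payout] = 644/51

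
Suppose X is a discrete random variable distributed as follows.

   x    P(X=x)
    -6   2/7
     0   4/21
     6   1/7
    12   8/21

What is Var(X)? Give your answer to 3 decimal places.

56.490

E[X] = (2/7)·(-6) + (4/21)·0 + (1/7)·6 + (8/21)·12 = 26/7
E[X²] = (2/7)·36 + (4/21)·0 + (1/7)·36 + (8/21)·144 = 492/7
Var(X) = 492/7 − (26/7)² = 2768/49 ≈ 56.490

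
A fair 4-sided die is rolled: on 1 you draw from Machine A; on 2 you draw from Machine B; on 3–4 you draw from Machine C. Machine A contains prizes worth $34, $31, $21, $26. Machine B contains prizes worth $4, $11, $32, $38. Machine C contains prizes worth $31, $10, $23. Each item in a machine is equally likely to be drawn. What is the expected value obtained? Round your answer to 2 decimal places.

E[X | Machine A] = (34 + 31 + 21 + 26)/4 = 28
E[X | Machine B] = (4 + 11 + 32 + 38)/4 = 85/4
E[X | Machine C] = (31 + 10 + 23)/3 = 64/3
E[X] = (1/4)·28 + (1/4)·85/4 + (1/2)·64/3 = 1103/48 ≈ 22.98

$22.98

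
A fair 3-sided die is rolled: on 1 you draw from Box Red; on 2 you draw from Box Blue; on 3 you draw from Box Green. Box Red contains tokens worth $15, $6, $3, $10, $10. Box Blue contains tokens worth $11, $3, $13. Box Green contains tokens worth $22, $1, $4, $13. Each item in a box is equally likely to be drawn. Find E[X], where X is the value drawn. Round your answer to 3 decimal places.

E[X | Box Red] = (15 + 6 + 3 + 10 + 10)/5 = 44/5
E[X | Box Blue] = (11 + 3 + 13)/3 = 9
E[X | Box Green] = (22 + 1 + 4 + 13)/4 = 10
E[X] = (1/3)·44/5 + (1/3)·9 + (1/3)·10 = 139/15 ≈ 9.267

$9.267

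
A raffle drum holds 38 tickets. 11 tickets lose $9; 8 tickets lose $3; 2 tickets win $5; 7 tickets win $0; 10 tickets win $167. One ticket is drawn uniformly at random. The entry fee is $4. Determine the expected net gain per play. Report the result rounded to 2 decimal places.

$36.97

E[payout] = (11/38)·(-9) + (8/38)·(-3) + (2/38)·5 + (7/38)·0 + (10/38)·167 = 1557/38
Expected profit = 1557/38 − 4 = 1405/38 ≈ $36.97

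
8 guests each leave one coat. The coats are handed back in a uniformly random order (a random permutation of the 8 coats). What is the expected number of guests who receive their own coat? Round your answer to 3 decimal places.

1.000

Let Xᵢ = 1 if person i gets their own coat. For each i, P(Xᵢ=1) = 1/8.
By linearity of expectation, E[X₁+…+X_8] = 8·(1/8) = 1.
≈ 1.000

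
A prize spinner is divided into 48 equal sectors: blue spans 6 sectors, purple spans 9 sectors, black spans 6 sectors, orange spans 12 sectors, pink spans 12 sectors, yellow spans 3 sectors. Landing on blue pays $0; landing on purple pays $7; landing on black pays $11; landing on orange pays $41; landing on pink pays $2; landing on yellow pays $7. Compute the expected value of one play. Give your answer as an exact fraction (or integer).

111/8 dollars

E[payout] = (6/48)·0 + (9/48)·7 + (6/48)·11 + (12/48)·41 + (12/48)·2 + (3/48)·7 = 111/8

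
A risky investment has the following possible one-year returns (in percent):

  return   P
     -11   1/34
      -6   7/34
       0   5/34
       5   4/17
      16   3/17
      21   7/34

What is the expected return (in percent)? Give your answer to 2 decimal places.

E[X] = (1/34)·(-11) + (7/34)·(-6) + (5/34)·0 + (4/17)·5 + (3/17)·16 + (7/34)·21
     = 115/17 ≈ 6.76

6.76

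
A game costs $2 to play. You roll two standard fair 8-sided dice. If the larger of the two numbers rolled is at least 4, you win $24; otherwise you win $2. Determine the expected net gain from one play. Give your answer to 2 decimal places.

E[payout] = (9/64)·2 + (55/64)·24 = 669/32
Expected profit = 669/32 − 2 = 605/32 ≈ $18.91

$18.91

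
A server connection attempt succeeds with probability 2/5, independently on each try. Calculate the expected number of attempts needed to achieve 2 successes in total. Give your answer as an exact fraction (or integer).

By linearity (sum of 2 independent geometric waits), E[trials] = 2/p = 2/(2/5) = 5.

5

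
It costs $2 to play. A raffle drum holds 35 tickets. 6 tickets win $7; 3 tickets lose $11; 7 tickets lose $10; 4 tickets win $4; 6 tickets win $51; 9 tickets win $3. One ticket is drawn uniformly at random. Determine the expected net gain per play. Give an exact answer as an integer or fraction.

218/35 dollars

E[payout] = (6/35)·7 + (3/35)·(-11) + (7/35)·(-10) + (4/35)·4 + (6/35)·51 + (9/35)·3 = 288/35
Expected profit = 288/35 − 2 = 218/35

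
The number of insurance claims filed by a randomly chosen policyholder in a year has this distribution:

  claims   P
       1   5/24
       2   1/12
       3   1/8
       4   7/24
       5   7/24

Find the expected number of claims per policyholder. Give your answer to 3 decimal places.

3.375

E[X] = (5/24)·1 + (1/12)·2 + (1/8)·3 + (7/24)·4 + (7/24)·5
     = 27/8 ≈ 3.375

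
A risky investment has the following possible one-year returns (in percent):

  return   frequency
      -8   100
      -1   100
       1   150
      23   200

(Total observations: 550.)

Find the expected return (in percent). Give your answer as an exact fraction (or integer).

Total = 550, so P(return=-8) = 100/550, etc.
E[X] = (2/11)·(-8) + (2/11)·(-1) + (3/11)·1 + (4/11)·23
     = 7

7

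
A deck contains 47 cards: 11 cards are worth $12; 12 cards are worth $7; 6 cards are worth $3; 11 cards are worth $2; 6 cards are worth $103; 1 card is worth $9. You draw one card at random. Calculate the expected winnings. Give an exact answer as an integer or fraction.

E[payout] = (11/47)·12 + (12/47)·7 + (6/47)·3 + (11/47)·2 + (6/47)·103 + (1/47)·9 = 883/47

883/47 dollars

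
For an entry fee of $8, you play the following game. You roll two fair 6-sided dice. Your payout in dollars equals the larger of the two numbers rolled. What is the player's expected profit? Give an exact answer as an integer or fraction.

-127/36 dollars

Distribution of the larger of the two numbers rolled: 1 w.p. 1/36, 2 w.p. 1/12, 3 w.p. 5/36, 4 w.p. 7/36, 5 w.p. 1/4, 6 w.p. 11/36
E[payout] = (1/36)·1 + (1/12)·2 + (5/36)·3 + (7/36)·4 + (1/4)·5 + (11/36)·6 = 161/36
Expected profit = 161/36 − 8 = -127/36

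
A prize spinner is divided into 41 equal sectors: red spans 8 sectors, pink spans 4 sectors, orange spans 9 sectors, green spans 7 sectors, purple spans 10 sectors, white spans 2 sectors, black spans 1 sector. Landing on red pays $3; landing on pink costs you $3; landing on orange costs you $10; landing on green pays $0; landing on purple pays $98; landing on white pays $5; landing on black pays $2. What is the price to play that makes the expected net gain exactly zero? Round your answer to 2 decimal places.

$22.29

E[payout] = (8/41)·3 + (4/41)·(-3) + (9/41)·(-10) + (7/41)·0 + (10/41)·98 + (2/41)·5 + (1/41)·2 = 914/41
Fair fee = E[payout] = 914/41 ≈ $22.29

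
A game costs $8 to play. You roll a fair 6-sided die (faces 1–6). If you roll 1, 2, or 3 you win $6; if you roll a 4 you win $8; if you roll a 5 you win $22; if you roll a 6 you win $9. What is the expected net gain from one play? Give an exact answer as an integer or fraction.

3/2 dollars

E[payout] = (1/2)·6 + (1/6)·8 + (1/6)·9 + (1/6)·22 = 19/2
Expected profit = 19/2 − 8 = 3/2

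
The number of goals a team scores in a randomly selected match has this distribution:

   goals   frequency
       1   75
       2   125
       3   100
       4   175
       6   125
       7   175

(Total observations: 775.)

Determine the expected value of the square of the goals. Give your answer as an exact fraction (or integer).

694/31

Total = 775, so P(goals=1) = 75/775, etc.
E[X²] = (3/31)·1 + (5/31)·4 + (4/31)·9 + (7/31)·16 + (5/31)·36 + (7/31)·49
     = 694/31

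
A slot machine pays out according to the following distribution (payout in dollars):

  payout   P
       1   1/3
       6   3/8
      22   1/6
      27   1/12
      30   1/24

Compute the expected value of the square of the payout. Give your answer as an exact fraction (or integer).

E[X²] = (1/3)·1 + (3/8)·36 + (1/6)·484 + (1/12)·729 + (1/24)·900
     = 771/4

771/4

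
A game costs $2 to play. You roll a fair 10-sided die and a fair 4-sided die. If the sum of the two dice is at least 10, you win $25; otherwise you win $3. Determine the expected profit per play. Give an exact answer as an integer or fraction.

E[payout] = (13/20)·3 + (7/20)·25 = 107/10
Expected profit = 107/10 − 2 = 87/10

87/10 dollars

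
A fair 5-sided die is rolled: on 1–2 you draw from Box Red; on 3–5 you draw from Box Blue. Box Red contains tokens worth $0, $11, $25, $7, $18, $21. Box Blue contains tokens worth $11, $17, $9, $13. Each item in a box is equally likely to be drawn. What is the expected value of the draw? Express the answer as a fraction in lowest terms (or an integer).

389/30 dollars

E[X | Box Red] = (0 + 11 + 25 + 7 + 18 + 21)/6 = 41/3
E[X | Box Blue] = (11 + 17 + 9 + 13)/4 = 25/2
E[X] = (2/5)·41/3 + (3/5)·25/2 = 389/30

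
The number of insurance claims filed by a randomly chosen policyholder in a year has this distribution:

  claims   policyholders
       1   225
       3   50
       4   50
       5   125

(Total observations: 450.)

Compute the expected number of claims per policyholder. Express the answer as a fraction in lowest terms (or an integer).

Total = 450, so P(claims=1) = 225/450, etc.
E[X] = (1/2)·1 + (1/9)·3 + (1/9)·4 + (5/18)·5
     = 8/3

8/3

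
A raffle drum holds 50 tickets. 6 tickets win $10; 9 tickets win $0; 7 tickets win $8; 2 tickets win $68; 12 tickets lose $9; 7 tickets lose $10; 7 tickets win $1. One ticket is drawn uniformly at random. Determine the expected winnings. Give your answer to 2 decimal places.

$1.62

E[payout] = (6/50)·10 + (9/50)·0 + (7/50)·8 + (2/50)·68 + (12/50)·(-9) + (7/50)·(-10) + (7/50)·1 = 81/50
≈ $1.62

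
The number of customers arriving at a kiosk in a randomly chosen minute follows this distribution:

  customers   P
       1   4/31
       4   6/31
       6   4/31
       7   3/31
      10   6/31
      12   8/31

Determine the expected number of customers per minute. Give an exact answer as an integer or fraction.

229/31

E[X] = (4/31)·1 + (6/31)·4 + (4/31)·6 + (3/31)·7 + (6/31)·10 + (8/31)·12
     = 229/31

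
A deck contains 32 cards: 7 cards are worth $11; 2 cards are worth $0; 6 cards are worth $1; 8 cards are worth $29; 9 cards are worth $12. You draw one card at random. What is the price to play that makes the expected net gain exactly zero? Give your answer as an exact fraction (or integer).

E[payout] = (7/32)·11 + (2/32)·0 + (6/32)·1 + (8/32)·29 + (9/32)·12 = 423/32
Fair fee = E[payout] = 423/32

423/32 dollars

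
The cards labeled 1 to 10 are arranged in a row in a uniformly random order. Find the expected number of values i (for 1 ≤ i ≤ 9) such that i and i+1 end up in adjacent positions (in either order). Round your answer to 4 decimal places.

1.8000

For each i ∈ {1,…,9}, let Xᵢ = 1 if i and i+1 are adjacent. P(Xᵢ=1) = 2·(10−1)!/10! = 2/10.
By linearity, E[ΣXᵢ] = (9)·(2/10) = 9/5.
≈ 1.8000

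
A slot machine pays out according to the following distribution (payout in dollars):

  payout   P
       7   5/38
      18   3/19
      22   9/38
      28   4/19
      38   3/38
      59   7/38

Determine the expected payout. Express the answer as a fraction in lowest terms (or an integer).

E[X] = (5/38)·7 + (3/19)·18 + (9/38)·22 + (4/19)·28 + (3/38)·38 + (7/38)·59
     = 546/19

546/19 dollars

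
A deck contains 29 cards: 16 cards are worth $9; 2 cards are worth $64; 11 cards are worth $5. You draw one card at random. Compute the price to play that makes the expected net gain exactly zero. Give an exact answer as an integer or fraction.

327/29 dollars

E[payout] = (16/29)·9 + (2/29)·64 + (11/29)·5 = 327/29
Fair fee = E[payout] = 327/29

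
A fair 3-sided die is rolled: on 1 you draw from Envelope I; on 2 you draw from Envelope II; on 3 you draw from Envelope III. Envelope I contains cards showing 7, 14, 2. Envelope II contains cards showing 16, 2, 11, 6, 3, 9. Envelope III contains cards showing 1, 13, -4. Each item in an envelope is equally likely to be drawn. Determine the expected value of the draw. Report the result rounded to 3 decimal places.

E[X | Envelope I] = (7 + 14 + 2)/3 = 23/3
E[X | Envelope II] = (16 + 2 + 11 + 6 + 3 + 9)/6 = 47/6
E[X | Envelope III] = (1 + 13 − 4)/3 = 10/3
E[X] = (1/3)·23/3 + (1/3)·47/6 + (1/3)·10/3 = 113/18 ≈ 6.278

6.278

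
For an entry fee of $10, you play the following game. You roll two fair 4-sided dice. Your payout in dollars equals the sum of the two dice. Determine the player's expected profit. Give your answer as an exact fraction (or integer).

-$5

Distribution of the sum of the two dice: 2 w.p. 1/16, 3 w.p. 1/8, 4 w.p. 3/16, 5 w.p. 1/4, 6 w.p. 3/16, 7 w.p. 1/8, …
E[payout] = (1/16)·2 + (1/8)·3 + (3/16)·4 + (1/4)·5 + (3/16)·6 + (1/8)·7 + (1/16)·8 = 5
Expected profit = 5 − 10 = -5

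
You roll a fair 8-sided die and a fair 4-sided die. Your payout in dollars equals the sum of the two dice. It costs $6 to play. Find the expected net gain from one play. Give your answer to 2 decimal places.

$1.00

Distribution of the sum of the two dice: 2 w.p. 1/32, 3 w.p. 1/16, 4 w.p. 3/32, 5 w.p. 1/8, 6 w.p. 1/8, 7 w.p. 1/8, …
E[payout] = (1/32)·2 + (1/16)·3 + (3/32)·4 + (1/8)·5 + (1/8)·6 + (1/8)·7 + (1/8)·8 + (1/8)·9 + (3/32)·10 + (1/16)·11 + (1/32)·12 = 7
Expected profit = 7 − 6 = 1 ≈ $1.00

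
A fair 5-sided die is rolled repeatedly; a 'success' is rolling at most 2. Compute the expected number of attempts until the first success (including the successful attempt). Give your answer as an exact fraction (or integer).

For a geometric distribution, E[trials] = 1/p = 1/(2/5) = 5/2.

5/2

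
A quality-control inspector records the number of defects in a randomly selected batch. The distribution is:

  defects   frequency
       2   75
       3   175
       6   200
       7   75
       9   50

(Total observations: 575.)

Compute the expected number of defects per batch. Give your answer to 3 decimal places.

Total = 575, so P(defects=2) = 75/575, etc.
E[X] = (3/23)·2 + (7/23)·3 + (8/23)·6 + (3/23)·7 + (2/23)·9
     = 114/23 ≈ 4.957

4.957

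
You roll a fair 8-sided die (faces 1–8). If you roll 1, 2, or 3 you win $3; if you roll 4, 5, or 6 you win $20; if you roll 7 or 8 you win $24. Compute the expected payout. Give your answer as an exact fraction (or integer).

E[payout] = (3/8)·3 + (3/8)·20 + (1/4)·24 = 117/8

117/8 dollars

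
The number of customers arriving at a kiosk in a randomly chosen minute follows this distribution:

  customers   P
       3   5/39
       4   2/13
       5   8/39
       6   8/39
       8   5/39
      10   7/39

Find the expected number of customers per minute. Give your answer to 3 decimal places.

6.077

E[X] = (5/39)·3 + (2/13)·4 + (8/39)·5 + (8/39)·6 + (5/39)·8 + (7/39)·10
     = 79/13 ≈ 6.077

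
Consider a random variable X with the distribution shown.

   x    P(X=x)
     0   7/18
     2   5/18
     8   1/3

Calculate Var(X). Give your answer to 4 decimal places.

E[X] = (7/18)·0 + (5/18)·2 + (1/3)·8 = 29/9
E[X²] = (7/18)·0 + (5/18)·4 + (1/3)·64 = 202/9
Var(X) = 202/9 − (29/9)² = 977/81 ≈ 12.0617

12.0617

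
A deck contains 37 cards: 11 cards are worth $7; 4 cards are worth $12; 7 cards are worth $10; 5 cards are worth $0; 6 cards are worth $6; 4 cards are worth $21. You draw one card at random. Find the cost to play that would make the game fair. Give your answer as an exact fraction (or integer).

315/37 dollars

E[payout] = (11/37)·7 + (4/37)·12 + (7/37)·10 + (5/37)·0 + (6/37)·6 + (4/37)·21 = 315/37
Fair fee = E[payout] = 315/37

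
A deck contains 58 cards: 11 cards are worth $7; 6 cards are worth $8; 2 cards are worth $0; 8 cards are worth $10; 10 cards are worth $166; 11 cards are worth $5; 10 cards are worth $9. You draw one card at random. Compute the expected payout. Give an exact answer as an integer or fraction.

1005/29 dollars

E[payout] = (11/58)·7 + (6/58)·8 + (2/58)·0 + (8/58)·10 + (10/58)·166 + (11/58)·5 + (10/58)·9 = 1005/29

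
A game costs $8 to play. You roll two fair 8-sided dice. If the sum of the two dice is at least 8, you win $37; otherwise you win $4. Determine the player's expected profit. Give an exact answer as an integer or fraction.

E[payout] = (21/64)·4 + (43/64)·37 = 1675/64
Expected profit = 1675/64 − 8 = 1163/64

1163/64 dollars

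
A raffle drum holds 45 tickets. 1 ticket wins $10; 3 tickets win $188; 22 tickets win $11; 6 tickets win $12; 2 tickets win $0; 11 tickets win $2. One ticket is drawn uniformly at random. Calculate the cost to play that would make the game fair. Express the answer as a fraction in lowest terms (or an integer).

E[payout] = (1/45)·10 + (3/45)·188 + (22/45)·11 + (6/45)·12 + (2/45)·0 + (11/45)·2 = 182/9
Fair fee = E[payout] = 182/9

182/9 dollars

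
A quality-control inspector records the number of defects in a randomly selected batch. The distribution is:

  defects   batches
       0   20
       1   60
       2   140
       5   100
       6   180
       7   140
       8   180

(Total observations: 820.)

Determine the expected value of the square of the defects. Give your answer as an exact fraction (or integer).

1399/41

Total = 820, so P(defects=0) = 20/820, etc.
E[X²] = (1/41)·0 + (3/41)·1 + (7/41)·4 + (5/41)·25 + (9/41)·36 + (7/41)·49 + (9/41)·64
     = 1399/41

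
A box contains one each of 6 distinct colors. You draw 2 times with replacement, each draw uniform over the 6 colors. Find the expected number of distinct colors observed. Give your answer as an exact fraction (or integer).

11/6

Let Xⱼ=1 if type j appears at least once. P(Xⱼ=1) = 1 − ((6−1)/6)^2 = 11/36.
E[#distinct] = 6·11/36 = 11/6.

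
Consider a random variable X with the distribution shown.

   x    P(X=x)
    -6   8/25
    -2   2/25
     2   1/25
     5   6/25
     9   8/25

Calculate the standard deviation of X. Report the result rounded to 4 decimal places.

6.2923

E[X] = 52/25, E[X²] = 1098/25
Var(X) = E[X²] − (E[X])² = 1098/25 − 2704/625 = 24746/625
SD(X) = √(24746/625) ≈ 6.2923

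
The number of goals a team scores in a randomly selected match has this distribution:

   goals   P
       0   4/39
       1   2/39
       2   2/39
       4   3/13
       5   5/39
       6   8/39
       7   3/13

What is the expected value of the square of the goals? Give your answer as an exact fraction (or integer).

E[X²] = (4/39)·0 + (2/39)·1 + (2/39)·4 + (3/13)·16 + (5/39)·25 + (8/39)·36 + (3/13)·49
     = 336/13

336/13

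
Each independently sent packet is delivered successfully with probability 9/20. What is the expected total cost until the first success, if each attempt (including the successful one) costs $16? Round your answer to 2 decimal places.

$35.56

E[#attempts] = 1/p = 20/9; E[cost] = 16·20/9 = 320/9.
≈ 35.56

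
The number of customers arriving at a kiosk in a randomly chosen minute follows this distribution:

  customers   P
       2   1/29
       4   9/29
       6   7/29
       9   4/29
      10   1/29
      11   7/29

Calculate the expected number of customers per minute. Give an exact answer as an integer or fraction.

E[X] = (1/29)·2 + (9/29)·4 + (7/29)·6 + (4/29)·9 + (1/29)·10 + (7/29)·11
     = 7

7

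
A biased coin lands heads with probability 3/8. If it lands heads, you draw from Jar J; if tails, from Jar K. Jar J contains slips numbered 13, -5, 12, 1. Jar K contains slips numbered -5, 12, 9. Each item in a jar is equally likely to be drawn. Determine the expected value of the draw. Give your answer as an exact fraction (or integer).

E[X | Jar J] = (13 − 5 + 12 + 1)/4 = 21/4
E[X | Jar K] = (-5 + 12 + 9)/3 = 16/3
E[X] = (3/8)·21/4 + (5/8)·16/3 = 509/96

509/96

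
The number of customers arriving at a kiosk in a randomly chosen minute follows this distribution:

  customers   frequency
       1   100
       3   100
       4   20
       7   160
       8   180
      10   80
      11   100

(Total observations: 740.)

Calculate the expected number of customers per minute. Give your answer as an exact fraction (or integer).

247/37

Total = 740, so P(customers=1) = 100/740, etc.
E[X] = (5/37)·1 + (5/37)·3 + (1/37)·4 + (8/37)·7 + (9/37)·8 + (4/37)·10 + (5/37)·11
     = 247/37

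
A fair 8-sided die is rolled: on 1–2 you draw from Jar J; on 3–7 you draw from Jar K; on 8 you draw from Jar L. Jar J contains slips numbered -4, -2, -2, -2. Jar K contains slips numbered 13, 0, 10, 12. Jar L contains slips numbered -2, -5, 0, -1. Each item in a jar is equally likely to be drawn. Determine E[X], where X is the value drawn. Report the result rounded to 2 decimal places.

4.59

E[X | Jar J] = (-4 − 2 − 2 − 2)/4 = -5/2
E[X | Jar K] = (13 + 0 + 10 + 12)/4 = 35/4
E[X | Jar L] = (-2 − 5 + 0 − 1)/4 = -2
E[X] = (1/4)·(-5/2) + (5/8)·35/4 + (1/8)·(-2) = 147/32 ≈ 4.59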